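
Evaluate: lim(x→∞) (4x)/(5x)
This is an ∞/∞ indeterminate form.

Apply L'Hôpital's rule: differentiate numerator and denominator separately.
  f(x) = 4·x   ⇒   f'(x) = 4
  g(x) = 5·x   ⇒   g'(x) = 5
  lim(x→∞) f'(x)/g'(x) = lim(x→∞) (4)/(5)
  = 4/5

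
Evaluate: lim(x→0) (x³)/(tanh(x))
This is a 0/0 indeterminate form.

Apply L'Hôpital's rule: differentiate numerator and denominator separately.
  f(x) = x^3   ⇒   f'(x) = 3·x^2
  g(x) = tanh(x)   ⇒   g'(x) = 1 - tanh(x)^2
  lim(x→0) f'(x)/g'(x) = lim(x→0) (3·x^2)/(1 - tanh(x)^2)
  = 0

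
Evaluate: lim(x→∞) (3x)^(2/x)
This is an exponential indeterminate form.

For exponential indeterminate forms, take the natural log:
  Let L = lim(x→∞) (3x)^(2/x)
  Then ln(L) = lim(x→∞) [exponent × ln(base)]
  Evaluate using L'Hôpital or standard limits, then exponentiate.
  L = 1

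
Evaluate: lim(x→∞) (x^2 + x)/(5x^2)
This is an ∞/∞ indeterminate form.

Apply L'Hôpital's rule: differentiate numerator and denominator separately.
  f(x) = x^2 + x   ⇒   f'(x) = 2·x + 1
  g(x) = 5·x^2   ⇒   g'(x) = 10·x
  lim(x→∞) f'(x)/g'(x) = lim(x→∞) (2·x + 1)/(10·x)
  = 1/5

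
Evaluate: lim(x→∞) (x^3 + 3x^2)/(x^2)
This is an ∞/∞ indeterminate form.

Apply L'Hôpital's rule: differentiate numerator and denominator separately.
  f(x) = x^3 + 3·x^2   ⇒   f'(x) = 3·x^2 + 6·x
  g(x) = x^2   ⇒   g'(x) = 2·x
  lim(x→∞) f'(x)/g'(x) = lim(x→∞) (3·x^2 + 6·x)/(2·x)
  = ∞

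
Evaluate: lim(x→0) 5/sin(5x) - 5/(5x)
This is an ∞-∞ indeterminate form.

Combine fractions or rationalize to convert ∞-∞ to 0/0 form:
  lim(x→0) 5/sin(5x) - 5/(5x) = 0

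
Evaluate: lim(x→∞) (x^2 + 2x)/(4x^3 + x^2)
This is an ∞/∞ indeterminate form.

Apply L'Hôpital's rule: differentiate numerator and denominator separately.
  f(x) = x^2 + 2·x   ⇒   f'(x) = 2·x + 2
  g(x) = 4·x^3 + x^2   ⇒   g'(x) = 12·x^2 + 2·x
  lim(x→∞) f'(x)/g'(x) = lim(x→∞) (2·x + 2)/(12·x^2 + 2·x)
  = 0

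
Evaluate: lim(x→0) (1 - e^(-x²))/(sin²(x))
This is a 0/0 indeterminate form.

Apply L'Hôpital's rule: differentiate numerator and denominator separately.
  f(x) = 1 - e^(-x^2)   ⇒   f'(x) = 2·x·e^(-x^2)
  g(x) = sin(x)^2   ⇒   g'(x) = 2·sin(x)·cos(x)
  lim(x→0) f'(x)/g'(x) = lim(x→0) (2·x·e^(-x^2))/(2·sin(x)·cos(x))
  = 1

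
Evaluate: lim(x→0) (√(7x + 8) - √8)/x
This is a standard limit.

Factor or rationalize the expression:
  lim(x→0) (√(7x + 8) - √8)/x = 7·sqrt(2)/8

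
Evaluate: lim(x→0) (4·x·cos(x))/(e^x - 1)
This is a 0/0 indeterminate form.

Apply L'Hôpital's rule: differentiate numerator and denominator separately.
  f(x) = 4·x·cos(x)   ⇒   f'(x) = -4·x·sin(x) + 4·cos(x)
  g(x) = e^(x) - 1   ⇒   g'(x) = e^(x)
  lim(x→0) f'(x)/g'(x) = lim(x→0) (-4·x·sin(x) + 4·cos(x))/(e^(x))
  = 4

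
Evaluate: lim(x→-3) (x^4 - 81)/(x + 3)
This is a standard limit.

Factor or rationalize the expression:
  lim(x→-3) (x^4 - 81)/(x + 3) = -108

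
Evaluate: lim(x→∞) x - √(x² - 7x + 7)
This is an ∞-∞ indeterminate form.

Combine fractions or rationalize to convert ∞-∞ to 0/0 form:
  lim(x→∞) x - √(x² - 7x + 7) = 7/2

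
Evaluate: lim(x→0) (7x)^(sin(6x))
This is an exponential indeterminate form.

For exponential indeterminate forms, take the natural log:
  Let L = lim(x→0) (7x)^(sin(6x))
  Then ln(L) = lim(x→0) [exponent × ln(base)]
  Evaluate using L'Hôpital or standard limits, then exponentiate.
  L = 1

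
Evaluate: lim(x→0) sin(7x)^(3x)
This is an exponential indeterminate form.

For exponential indeterminate forms, take the natural log:
  Let L = lim(x→0) sin(7x)^(3x)
  Then ln(L) = lim(x→0) [exponent × ln(base)]
  Evaluate using L'Hôpital or standard limits, then exponentiate.
  L = 1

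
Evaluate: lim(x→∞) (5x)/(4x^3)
This is an ∞/∞ indeterminate form.

Apply L'Hôpital's rule: differentiate numerator and denominator separately.
  f(x) = 5·x   ⇒   f'(x) = 5
  g(x) = 4·x^3   ⇒   g'(x) = 12·x^2
  lim(x→∞) f'(x)/g'(x) = lim(x→∞) (5)/(12·x^2)
  = 0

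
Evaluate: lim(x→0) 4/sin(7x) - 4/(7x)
This is an ∞-∞ indeterminate form.

Combine fractions or rationalize to convert ∞-∞ to 0/0 form:
  lim(x→0) 4/sin(7x) - 4/(7x) = 0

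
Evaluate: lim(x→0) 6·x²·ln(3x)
This is a 0·∞ indeterminate form.

Rewrite 0·∞ as a quotient (0/0 or ∞/∞ form), then apply L'Hôpital's rule:
  lim(x→0) 6·x²·ln(3x) = 0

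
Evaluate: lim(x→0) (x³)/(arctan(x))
This is a 0/0 indeterminate form.

Apply L'Hôpital's rule: differentiate numerator and denominator separately.
  f(x) = x^3   ⇒   f'(x) = 3·x^2
  g(x) = atan(x)   ⇒   g'(x) = 1/(x^2 + 1)
  lim(x→0) f'(x)/g'(x) = lim(x→0) (3·x^2)/(1/(x^2 + 1))
  = 0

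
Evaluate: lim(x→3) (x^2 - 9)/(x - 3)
This is a standard limit.

Factor or rationalize the expression:
  lim(x→3) (x^2 - 9)/(x - 3) = 6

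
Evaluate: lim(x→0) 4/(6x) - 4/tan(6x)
This is an ∞-∞ indeterminate form.

Combine fractions or rationalize to convert ∞-∞ to 0/0 form:
  lim(x→0) 4/(6x) - 4/tan(6x) = 0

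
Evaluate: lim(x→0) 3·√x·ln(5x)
This is a 0·∞ indeterminate form.

Rewrite 0·∞ as a quotient (0/0 or ∞/∞ form), then apply L'Hôpital's rule:
  lim(x→0) 3·√x·ln(5x) = 0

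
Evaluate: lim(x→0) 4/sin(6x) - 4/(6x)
This is an ∞-∞ indeterminate form.

Combine fractions or rationalize to convert ∞-∞ to 0/0 form:
  lim(x→0) 4/sin(6x) - 4/(6x) = 0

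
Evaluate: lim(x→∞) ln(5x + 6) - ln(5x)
This is an ∞-∞ indeterminate form.

Combine fractions or rationalize to convert ∞-∞ to 0/0 form:
  lim(x→∞) ln(5x + 6) - ln(5x) = 0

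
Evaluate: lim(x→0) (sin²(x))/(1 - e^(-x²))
This is a 0/0 indeterminate form.

Apply L'Hôpital's rule: differentiate numerator and denominator separately.
  f(x) = sin(x)^2   ⇒   f'(x) = 2·sin(x)·cos(x)
  g(x) = 1 - e^(-x^2)   ⇒   g'(x) = 2·x·e^(-x^2)
  lim(x→0) f'(x)/g'(x) = lim(x→0) (2·sin(x)·cos(x))/(2·x·e^(-x^2))
  = 1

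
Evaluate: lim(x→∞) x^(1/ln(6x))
This is an exponential indeterminate form.

For exponential indeterminate forms, take the natural log:
  Let L = lim(x→∞) x^(1/ln(6x))
  Then ln(L) = lim(x→∞) [exponent × ln(base)]
  Evaluate using L'Hôpital or standard limits, then exponentiate.
  L = e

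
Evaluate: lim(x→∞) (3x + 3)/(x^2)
This is an ∞/∞ indeterminate form.

Apply L'Hôpital's rule: differentiate numerator and denominator separately.
  f(x) = 3·x + 3   ⇒   f'(x) = 3
  g(x) = x^2   ⇒   g'(x) = 2·x
  lim(x→∞) f'(x)/g'(x) = lim(x→∞) (3)/(2·x)
  = 0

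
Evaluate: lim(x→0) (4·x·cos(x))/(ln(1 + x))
This is a 0/0 indeterminate form.

Apply L'Hôpital's rule: differentiate numerator and denominator separately.
  f(x) = 4·x·cos(x)   ⇒   f'(x) = -4·x·sin(x) + 4·cos(x)
  g(x) = ln(x + 1)   ⇒   g'(x) = 1/(x + 1)
  lim(x→0) f'(x)/g'(x) = lim(x→0) (-4·x·sin(x) + 4·cos(x))/(1/(x + 1))
  = 4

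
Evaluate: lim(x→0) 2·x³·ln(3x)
This is a 0·∞ indeterminate form.

Rewrite 0·∞ as a quotient (0/0 or ∞/∞ form), then apply L'Hôpital's rule:
  lim(x→0) 2·x³·ln(3x) = 0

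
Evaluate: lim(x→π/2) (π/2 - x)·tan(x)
This is a 0·∞ indeterminate form.

Rewrite 0·∞ as a quotient (0/0 or ∞/∞ form), then apply L'Hôpital's rule:
  lim(x→π/2) (π/2 - x)·tan(x) = 1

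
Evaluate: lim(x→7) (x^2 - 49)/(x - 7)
This is a standard limit.

Factor or rationalize the expression:
  lim(x→7) (x^2 - 49)/(x - 7) = 14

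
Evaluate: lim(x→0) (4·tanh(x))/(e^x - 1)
This is a 0/0 indeterminate form.

Apply L'Hôpital's rule: differentiate numerator and denominator separately.
  f(x) = 4·tanh(x)   ⇒   f'(x) = 4 - 4·tanh(x)^2
  g(x) = e^(x) - 1   ⇒   g'(x) = e^(x)
  lim(x→0) f'(x)/g'(x) = lim(x→0) (4 - 4·tanh(x)^2)/(e^(x))
  = 4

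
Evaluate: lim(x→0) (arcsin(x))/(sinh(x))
This is a 0/0 indeterminate form.

Apply L'Hôpital's rule: differentiate numerator and denominator separately.
  f(x) = asin(x)   ⇒   f'(x) = 1/sqrt(1 - x^2)
  g(x) = sinh(x)   ⇒   g'(x) = cosh(x)
  lim(x→0) f'(x)/g'(x) = lim(x→0) (1/sqrt(1 - x^2))/(cosh(x))
  = 1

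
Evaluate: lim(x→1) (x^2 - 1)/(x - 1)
This is a standard limit.

Factor or rationalize the expression:
  lim(x→1) (x^2 - 1)/(x - 1) = 2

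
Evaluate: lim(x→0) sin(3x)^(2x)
This is an exponential indeterminate form.

For exponential indeterminate forms, take the natural log:
  Let L = lim(x→0) sin(3x)^(2x)
  Then ln(L) = lim(x→0) [exponent × ln(base)]
  Evaluate using L'Hôpital or standard limits, then exponentiate.
  L = 1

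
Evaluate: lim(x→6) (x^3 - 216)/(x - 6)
This is a standard limit.

Factor or rationalize the expression:
  lim(x→6) (x^3 - 216)/(x - 6) = 108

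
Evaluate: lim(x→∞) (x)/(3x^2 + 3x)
This is an ∞/∞ indeterminate form.

Apply L'Hôpital's rule: differentiate numerator and denominator separately.
  f(x) = x   ⇒   f'(x) = 1
  g(x) = 3·x^2 + 3·x   ⇒   g'(x) = 6·x + 3
  lim(x→∞) f'(x)/g'(x) = lim(x→∞) (1)/(6·x + 3)
  = 0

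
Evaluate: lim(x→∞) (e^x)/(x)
This is an ∞/∞ indeterminate form.

Apply L'Hôpital's rule: differentiate numerator and denominator separately.
  f(x) = e^(x)   ⇒   f'(x) = e^(x)
  g(x) = x   ⇒   g'(x) = 1
  lim(x→∞) f'(x)/g'(x) = lim(x→∞) (e^(x))/(1)
  = ∞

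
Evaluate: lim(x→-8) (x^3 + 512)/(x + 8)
This is a standard limit.

Factor or rationalize the expression:
  lim(x→-8) (x^3 + 512)/(x + 8) = 192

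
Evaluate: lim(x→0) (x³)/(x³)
This is a 0/0 indeterminate form.

Apply L'Hôpital's rule: differentiate numerator and denominator separately.
  f(x) = x^3   ⇒   f'(x) = 3·x^2
  g(x) = x^3   ⇒   g'(x) = 3·x^2
  lim(x→0) f'(x)/g'(x) = lim(x→0) (3·x^2)/(3·x^2)
  = 1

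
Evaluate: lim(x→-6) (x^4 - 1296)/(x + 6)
This is a standard limit.

Factor or rationalize the expression:
  lim(x→-6) (x^4 - 1296)/(x + 6) = -864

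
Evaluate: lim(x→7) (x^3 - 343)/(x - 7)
This is a standard limit.

Factor or rationalize the expression:
  lim(x→7) (x^3 - 343)/(x - 7) = 147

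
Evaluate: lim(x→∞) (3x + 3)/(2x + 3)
This is an ∞/∞ indeterminate form.

Apply L'Hôpital's rule: differentiate numerator and denominator separately.
  f(x) = 3·x + 3   ⇒   f'(x) = 3
  g(x) = 2·x + 3   ⇒   g'(x) = 2
  lim(x→∞) f'(x)/g'(x) = lim(x→∞) (3)/(2)
  = 3/2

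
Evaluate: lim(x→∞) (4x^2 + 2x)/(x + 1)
This is an ∞/∞ indeterminate form.

Apply L'Hôpital's rule: differentiate numerator and denominator separately.
  f(x) = 4·x^2 + 2·x   ⇒   f'(x) = 8·x + 2
  g(x) = x + 1   ⇒   g'(x) = 1
  lim(x→∞) f'(x)/g'(x) = lim(x→∞) (8·x + 2)/(1)
  = ∞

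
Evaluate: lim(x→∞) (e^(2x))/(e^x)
This is an ∞/∞ indeterminate form.

Apply L'Hôpital's rule: differentiate numerator and denominator separately.
  f(x) = e^(2·x)   ⇒   f'(x) = 2·e^(2·x)
  g(x) = e^(x)   ⇒   g'(x) = e^(x)
  lim(x→∞) f'(x)/g'(x) = lim(x→∞) (2·e^(2·x))/(e^(x))
  = ∞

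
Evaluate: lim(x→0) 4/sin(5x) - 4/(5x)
This is an ∞-∞ indeterminate form.

Combine fractions or rationalize to convert ∞-∞ to 0/0 form:
  lim(x→0) 4/sin(5x) - 4/(5x) = 0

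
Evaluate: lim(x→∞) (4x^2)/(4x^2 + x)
This is an ∞/∞ indeterminate form.

Apply L'Hôpital's rule: differentiate numerator and denominator separately.
  f(x) = 4·x^2   ⇒   f'(x) = 8·x
  g(x) = 4·x^2 + x   ⇒   g'(x) = 8·x + 1
  lim(x→∞) f'(x)/g'(x) = lim(x→∞) (8·x)/(8·x + 1)
  = 1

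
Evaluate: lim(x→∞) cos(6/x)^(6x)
This is an exponential indeterminate form.

For exponential indeterminate forms, take the natural log:
  Let L = lim(x→∞) cos(6/x)^(6x)
  Then ln(L) = lim(x→∞) [exponent × ln(base)]
  Evaluate using L'Hôpital or standard limits, then exponentiate.
  L = 1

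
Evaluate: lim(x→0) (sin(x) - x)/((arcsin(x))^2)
This is a 0/0 indeterminate form.

Apply L'Hôpital's rule: differentiate numerator and denominator separately.
  f(x) = -x + sin(x)   ⇒   f'(x) = cos(x) - 1
  g(x) = asin(x)^2   ⇒   g'(x) = 2·asin(x)/sqrt(1 - x^2)
  lim(x→0) f'(x)/g'(x) = lim(x→0) (cos(x) - 1)/(2·asin(x)/sqrt(1 - x^2))
  = 0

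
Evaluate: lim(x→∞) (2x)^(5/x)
This is an exponential indeterminate form.

For exponential indeterminate forms, take the natural log:
  Let L = lim(x→∞) (2x)^(5/x)
  Then ln(L) = lim(x→∞) [exponent × ln(base)]
  Evaluate using L'Hôpital or standard limits, then exponentiate.
  L = 1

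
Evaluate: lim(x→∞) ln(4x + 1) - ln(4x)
This is an ∞-∞ indeterminate form.

Combine fractions or rationalize to convert ∞-∞ to 0/0 form:
  lim(x→∞) ln(4x + 1) - ln(4x) = 0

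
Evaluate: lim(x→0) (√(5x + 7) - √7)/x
This is a standard limit.

Factor or rationalize the expression:
  lim(x→0) (√(5x + 7) - √7)/x = 5·sqrt(7)/14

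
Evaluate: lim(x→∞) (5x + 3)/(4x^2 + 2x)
This is an ∞/∞ indeterminate form.

Apply L'Hôpital's rule: differentiate numerator and denominator separately.
  f(x) = 5·x + 3   ⇒   f'(x) = 5
  g(x) = 4·x^2 + 2·x   ⇒   g'(x) = 8·x + 2
  lim(x→∞) f'(x)/g'(x) = lim(x→∞) (5)/(8·x + 2)
  = 0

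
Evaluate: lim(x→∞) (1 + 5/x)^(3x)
This is an exponential indeterminate form.

For exponential indeterminate forms, take the natural log:
  Let L = lim(x→∞) (1 + 5/x)^(3x)
  Then ln(L) = lim(x→∞) [exponent × ln(base)]
  Evaluate using L'Hôpital or standard limits, then exponentiate.
  L = e^(15)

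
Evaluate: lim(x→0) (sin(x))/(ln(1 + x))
This is a 0/0 indeterminate form.

Apply L'Hôpital's rule: differentiate numerator and denominator separately.
  f(x) = sin(x)   ⇒   f'(x) = cos(x)
  g(x) = ln(x + 1)   ⇒   g'(x) = 1/(x + 1)
  lim(x→0) f'(x)/g'(x) = lim(x→0) (cos(x))/(1/(x + 1))
  = 1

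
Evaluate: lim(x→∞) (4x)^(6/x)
This is an exponential indeterminate form.

For exponential indeterminate forms, take the natural log:
  Let L = lim(x→∞) (4x)^(6/x)
  Then ln(L) = lim(x→∞) [exponent × ln(base)]
  Evaluate using L'Hôpital or standard limits, then exponentiate.
  L = 1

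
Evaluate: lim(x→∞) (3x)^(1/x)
This is an exponential indeterminate form.

For exponential indeterminate forms, take the natural log:
  Let L = lim(x→∞) (3x)^(1/x)
  Then ln(L) = lim(x→∞) [exponent × ln(base)]
  Evaluate using L'Hôpital or standard limits, then exponentiate.
  L = 1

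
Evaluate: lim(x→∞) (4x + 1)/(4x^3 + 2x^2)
This is an ∞/∞ indeterminate form.

Apply L'Hôpital's rule: differentiate numerator and denominator separately.
  f(x) = 4·x + 1   ⇒   f'(x) = 4
  g(x) = 4·x^3 + 2·x^2   ⇒   g'(x) = 12·x^2 + 4·x
  lim(x→∞) f'(x)/g'(x) = lim(x→∞) (4)/(12·x^2 + 4·x)
  = 0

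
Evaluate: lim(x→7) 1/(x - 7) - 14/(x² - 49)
This is an ∞-∞ indeterminate form.

Combine fractions or rationalize to convert ∞-∞ to 0/0 form:
  lim(x→7) 1/(x - 7) - 14/(x² - 49) = 1/14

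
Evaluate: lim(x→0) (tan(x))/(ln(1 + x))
This is a 0/0 indeterminate form.

Apply L'Hôpital's rule: differentiate numerator and denominator separately.
  f(x) = tan(x)   ⇒   f'(x) = tan(x)^2 + 1
  g(x) = ln(x + 1)   ⇒   g'(x) = 1/(x + 1)
  lim(x→0) f'(x)/g'(x) = lim(x→0) (tan(x)^2 + 1)/(1/(x + 1))
  = 1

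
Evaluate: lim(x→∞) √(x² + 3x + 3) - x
This is an ∞-∞ indeterminate form.

Combine fractions or rationalize to convert ∞-∞ to 0/0 form:
  lim(x→∞) √(x² + 3x + 3) - x = 3/2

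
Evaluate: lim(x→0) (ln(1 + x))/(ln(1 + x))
This is a 0/0 indeterminate form.

Apply L'Hôpital's rule: differentiate numerator and denominator separately.
  f(x) = ln(x + 1)   ⇒   f'(x) = 1/(x + 1)
  g(x) = ln(x + 1)   ⇒   g'(x) = 1/(x + 1)
  lim(x→0) f'(x)/g'(x) = lim(x→0) (1/(x + 1))/(1/(x + 1))
  = 1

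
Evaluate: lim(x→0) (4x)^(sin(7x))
This is an exponential indeterminate form.

For exponential indeterminate forms, take the natural log:
  Let L = lim(x→0) (4x)^(sin(7x))
  Then ln(L) = lim(x→0) [exponent × ln(base)]
  Evaluate using L'Hôpital or standard limits, then exponentiate.
  L = 1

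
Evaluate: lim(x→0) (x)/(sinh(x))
This is a 0/0 indeterminate form.

Apply L'Hôpital's rule: differentiate numerator and denominator separately.
  f(x) = x   ⇒   f'(x) = 1
  g(x) = sinh(x)   ⇒   g'(x) = cosh(x)
  lim(x→0) f'(x)/g'(x) = lim(x→0) (1)/(cosh(x))
  = 1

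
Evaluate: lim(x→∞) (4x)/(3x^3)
This is an ∞/∞ indeterminate form.

Apply L'Hôpital's rule: differentiate numerator and denominator separately.
  f(x) = 4·x   ⇒   f'(x) = 4
  g(x) = 3·x^3   ⇒   g'(x) = 9·x^2
  lim(x→∞) f'(x)/g'(x) = lim(x→∞) (4)/(9·x^2)
  = 0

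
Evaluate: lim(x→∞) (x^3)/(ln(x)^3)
This is an ∞/∞ indeterminate form.

Apply L'Hôpital's rule: differentiate numerator and denominator separately.
  f(x) = x^3   ⇒   f'(x) = 3·x^2
  g(x) = ln(x)^3   ⇒   g'(x) = 3·ln(x)^2/x
  lim(x→∞) f'(x)/g'(x) = lim(x→∞) (3·x^2)/(3·ln(x)^2/x)
  = ∞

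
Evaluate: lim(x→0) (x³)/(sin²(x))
This is a 0/0 indeterminate form.

Apply L'Hôpital's rule: differentiate numerator and denominator separately.
  f(x) = x^3   ⇒   f'(x) = 3·x^2
  g(x) = sin(x)^2   ⇒   g'(x) = 2·sin(x)·cos(x)
  lim(x→0) f'(x)/g'(x) = lim(x→0) (3·x^2)/(2·sin(x)·cos(x))
  = 0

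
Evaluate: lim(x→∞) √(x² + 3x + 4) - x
This is an ∞-∞ indeterminate form.

Combine fractions or rationalize to convert ∞-∞ to 0/0 form:
  lim(x→∞) √(x² + 3x + 4) - x = 3/2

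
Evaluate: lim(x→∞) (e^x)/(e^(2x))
This is an ∞/∞ indeterminate form.

Apply L'Hôpital's rule: differentiate numerator and denominator separately.
  f(x) = e^(x)   ⇒   f'(x) = e^(x)
  g(x) = e^(2·x)   ⇒   g'(x) = 2·e^(2·x)
  lim(x→∞) f'(x)/g'(x) = lim(x→∞) (e^(x))/(2·e^(2·x))
  = 0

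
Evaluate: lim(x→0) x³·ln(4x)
This is a 0·∞ indeterminate form.

Rewrite 0·∞ as a quotient (0/0 or ∞/∞ form), then apply L'Hôpital's rule:
  lim(x→0) x³·ln(4x) = 0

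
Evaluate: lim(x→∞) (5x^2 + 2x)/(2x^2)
This is an ∞/∞ indeterminate form.

Apply L'Hôpital's rule: differentiate numerator and denominator separately.
  f(x) = 5·x^2 + 2·x   ⇒   f'(x) = 10·x + 2
  g(x) = 2·x^2   ⇒   g'(x) = 4·x
  lim(x→∞) f'(x)/g'(x) = lim(x→∞) (10·x + 2)/(4·x)
  = 5/2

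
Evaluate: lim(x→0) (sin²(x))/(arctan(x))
This is a 0/0 indeterminate form.

Apply L'Hôpital's rule: differentiate numerator and denominator separately.
  f(x) = sin(x)^2   ⇒   f'(x) = 2·sin(x)·cos(x)
  g(x) = atan(x)   ⇒   g'(x) = 1/(x^2 + 1)
  lim(x→0) f'(x)/g'(x) = lim(x→0) (2·sin(x)·cos(x))/(1/(x^2 + 1))
  = 0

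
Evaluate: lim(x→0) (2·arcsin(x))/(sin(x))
This is a 0/0 indeterminate form.

Apply L'Hôpital's rule: differentiate numerator and denominator separately.
  f(x) = 2·asin(x)   ⇒   f'(x) = 2/sqrt(1 - x^2)
  g(x) = sin(x)   ⇒   g'(x) = cos(x)
  lim(x→0) f'(x)/g'(x) = lim(x→0) (2/sqrt(1 - x^2))/(cos(x))
  = 2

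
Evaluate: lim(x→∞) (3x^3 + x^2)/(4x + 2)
This is an ∞/∞ indeterminate form.

Apply L'Hôpital's rule: differentiate numerator and denominator separately.
  f(x) = 3·x^3 + x^2   ⇒   f'(x) = 9·x^2 + 2·x
  g(x) = 4·x + 2   ⇒   g'(x) = 4
  lim(x→∞) f'(x)/g'(x) = lim(x→∞) (9·x^2 + 2·x)/(4)
  = ∞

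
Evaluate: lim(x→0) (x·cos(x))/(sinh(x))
This is a 0/0 indeterminate form.

Apply L'Hôpital's rule: differentiate numerator and denominator separately.
  f(x) = x·cos(x)   ⇒   f'(x) = -x·sin(x) + cos(x)
  g(x) = sinh(x)   ⇒   g'(x) = cosh(x)
  lim(x→0) f'(x)/g'(x) = lim(x→0) (-x·sin(x) + cos(x))/(cosh(x))
  = 1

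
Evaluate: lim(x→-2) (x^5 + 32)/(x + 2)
This is a standard limit.

Factor or rationalize the expression:
  lim(x→-2) (x^5 + 32)/(x + 2) = 80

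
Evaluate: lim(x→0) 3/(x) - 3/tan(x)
This is an ∞-∞ indeterminate form.

Combine fractions or rationalize to convert ∞-∞ to 0/0 form:
  lim(x→0) 3/(x) - 3/tan(x) = 0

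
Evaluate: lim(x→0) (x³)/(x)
This is a 0/0 indeterminate form.

Apply L'Hôpital's rule: differentiate numerator and denominator separately.
  f(x) = x^3   ⇒   f'(x) = 3·x^2
  g(x) = x   ⇒   g'(x) = 1
  lim(x→0) f'(x)/g'(x) = lim(x→0) (3·x^2)/(1)
  = 0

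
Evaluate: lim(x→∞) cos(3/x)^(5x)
This is an exponential indeterminate form.

For exponential indeterminate forms, take the natural log:
  Let L = lim(x→∞) cos(3/x)^(5x)
  Then ln(L) = lim(x→∞) [exponent × ln(base)]
  Evaluate using L'Hôpital or standard limits, then exponentiate.
  L = 1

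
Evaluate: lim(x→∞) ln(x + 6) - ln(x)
This is an ∞-∞ indeterminate form.

Combine fractions or rationalize to convert ∞-∞ to 0/0 form:
  lim(x→∞) ln(x + 6) - ln(x) = 0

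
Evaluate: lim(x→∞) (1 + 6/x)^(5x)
This is an exponential indeterminate form.

For exponential indeterminate forms, take the natural log:
  Let L = lim(x→∞) (1 + 6/x)^(5x)
  Then ln(L) = lim(x→∞) [exponent × ln(base)]
  Evaluate using L'Hôpital or standard limits, then exponentiate.
  L = e^(30)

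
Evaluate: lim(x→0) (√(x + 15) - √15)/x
This is a standard limit.

Factor or rationalize the expression:
  lim(x→0) (√(x + 15) - √15)/x = sqrt(15)/30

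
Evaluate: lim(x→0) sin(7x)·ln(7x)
This is a 0·∞ indeterminate form.

Rewrite 0·∞ as a quotient (0/0 or ∞/∞ form), then apply L'Hôpital's rule:
  lim(x→0) sin(7x)·ln(7x) = 0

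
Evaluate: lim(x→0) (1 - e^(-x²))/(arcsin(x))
This is a 0/0 indeterminate form.

Apply L'Hôpital's rule: differentiate numerator and denominator separately.
  f(x) = 1 - e^(-x^2)   ⇒   f'(x) = 2·x·e^(-x^2)
  g(x) = asin(x)   ⇒   g'(x) = 1/sqrt(1 - x^2)
  lim(x→0) f'(x)/g'(x) = lim(x→0) (2·x·e^(-x^2))/(1/sqrt(1 - x^2))
  = 0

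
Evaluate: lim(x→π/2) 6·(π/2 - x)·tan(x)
This is a 0·∞ indeterminate form.

Rewrite 0·∞ as a quotient (0/0 or ∞/∞ form), then apply L'Hôpital's rule:
  lim(x→π/2) 6·(π/2 - x)·tan(x) = 6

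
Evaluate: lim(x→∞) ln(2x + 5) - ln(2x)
This is an ∞-∞ indeterminate form.

Combine fractions or rationalize to convert ∞-∞ to 0/0 form:
  lim(x→∞) ln(2x + 5) - ln(2x) = 0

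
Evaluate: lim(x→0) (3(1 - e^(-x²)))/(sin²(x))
This is a 0/0 indeterminate form.

Apply L'Hôpital's rule: differentiate numerator and denominator separately.
  f(x) = 3 - 3·e^(-x^2)   ⇒   f'(x) = 6·x·e^(-x^2)
  g(x) = sin(x)^2   ⇒   g'(x) = 2·sin(x)·cos(x)
  lim(x→0) f'(x)/g'(x) = lim(x→0) (6·x·e^(-x^2))/(2·sin(x)·cos(x))
  = 3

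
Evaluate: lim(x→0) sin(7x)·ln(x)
This is a 0·∞ indeterminate form.

Rewrite 0·∞ as a quotient (0/0 or ∞/∞ form), then apply L'Hôpital's rule:
  lim(x→0) sin(7x)·ln(x) = 0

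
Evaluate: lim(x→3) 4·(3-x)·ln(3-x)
This is a 0·∞ indeterminate form.

Rewrite 0·∞ as a quotient (0/0 or ∞/∞ form), then apply L'Hôpital's rule:
  lim(x→3) 4·(3-x)·ln(3-x) = 0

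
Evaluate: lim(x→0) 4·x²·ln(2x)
This is a 0·∞ indeterminate form.

Rewrite 0·∞ as a quotient (0/0 or ∞/∞ form), then apply L'Hôpital's rule:
  lim(x→0) 4·x²·ln(2x) = 0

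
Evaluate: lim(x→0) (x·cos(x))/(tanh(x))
This is a 0/0 indeterminate form.

Apply L'Hôpital's rule: differentiate numerator and denominator separately.
  f(x) = x·cos(x)   ⇒   f'(x) = -x·sin(x) + cos(x)
  g(x) = tanh(x)   ⇒   g'(x) = 1 - tanh(x)^2
  lim(x→0) f'(x)/g'(x) = lim(x→0) (-x·sin(x) + cos(x))/(1 - tanh(x)^2)
  = 1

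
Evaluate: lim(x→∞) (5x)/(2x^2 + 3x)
This is an ∞/∞ indeterminate form.

Apply L'Hôpital's rule: differentiate numerator and denominator separately.
  f(x) = 5·x   ⇒   f'(x) = 5
  g(x) = 2·x^2 + 3·x   ⇒   g'(x) = 4·x + 3
  lim(x→∞) f'(x)/g'(x) = lim(x→∞) (5)/(4·x + 3)
  = 0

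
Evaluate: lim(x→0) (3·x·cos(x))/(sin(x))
This is a 0/0 indeterminate form.

Apply L'Hôpital's rule: differentiate numerator and denominator separately.
  f(x) = 3·x·cos(x)   ⇒   f'(x) = -3·x·sin(x) + 3·cos(x)
  g(x) = sin(x)   ⇒   g'(x) = cos(x)
  lim(x→0) f'(x)/g'(x) = lim(x→0) (-3·x·sin(x) + 3·cos(x))/(cos(x))
  = 3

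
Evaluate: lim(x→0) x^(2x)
This is an exponential indeterminate form.

For exponential indeterminate forms, take the natural log:
  Let L = lim(x→0) x^(2x)
  Then ln(L) = lim(x→0) [exponent × ln(base)]
  Evaluate using L'Hôpital or standard limits, then exponentiate.
  L = 1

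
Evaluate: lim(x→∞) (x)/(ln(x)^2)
This is an ∞/∞ indeterminate form.

Apply L'Hôpital's rule: differentiate numerator and denominator separately.
  f(x) = x   ⇒   f'(x) = 1
  g(x) = ln(x)^2   ⇒   g'(x) = 2·ln(x)/x
  lim(x→∞) f'(x)/g'(x) = lim(x→∞) (1)/(2·ln(x)/x)
  = ∞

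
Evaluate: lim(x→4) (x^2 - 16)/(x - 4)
This is a standard limit.

Factor or rationalize the expression:
  lim(x→4) (x^2 - 16)/(x - 4) = 8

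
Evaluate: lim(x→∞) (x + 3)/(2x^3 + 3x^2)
This is an ∞/∞ indeterminate form.

Apply L'Hôpital's rule: differentiate numerator and denominator separately.
  f(x) = x + 3   ⇒   f'(x) = 1
  g(x) = 2·x^3 + 3·x^2   ⇒   g'(x) = 6·x^2 + 6·x
  lim(x→∞) f'(x)/g'(x) = lim(x→∞) (1)/(6·x^2 + 6·x)
  = 0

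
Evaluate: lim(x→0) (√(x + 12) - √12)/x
This is a standard limit.

Factor or rationalize the expression:
  lim(x→0) (√(x + 12) - √12)/x = sqrt(3)/12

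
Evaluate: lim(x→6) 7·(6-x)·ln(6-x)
This is a 0·∞ indeterminate form.

Rewrite 0·∞ as a quotient (0/0 or ∞/∞ form), then apply L'Hôpital's rule:
  lim(x→6) 7·(6-x)·ln(6-x) = 0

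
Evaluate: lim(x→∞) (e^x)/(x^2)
This is an ∞/∞ indeterminate form.

Apply L'Hôpital's rule: differentiate numerator and denominator separately.
  f(x) = e^(x)   ⇒   f'(x) = e^(x)
  g(x) = x^2   ⇒   g'(x) = 2·x
  lim(x→∞) f'(x)/g'(x) = lim(x→∞) (e^(x))/(2·x)
  = ∞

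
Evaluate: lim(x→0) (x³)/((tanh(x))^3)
This is a 0/0 indeterminate form.

Apply L'Hôpital's rule: differentiate numerator and denominator separately.
  f(x) = x^3   ⇒   f'(x) = 3·x^2
  g(x) = tanh(x)^3   ⇒   g'(x) = (3 - 3·tanh(x)^2)·tanh(x)^2
  lim(x→0) f'(x)/g'(x) = lim(x→0) (3·x^2)/((3 - 3·tanh(x)^2)·tanh(x)^2)
  = 1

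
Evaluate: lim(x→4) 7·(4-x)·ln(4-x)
This is a 0·∞ indeterminate form.

Rewrite 0·∞ as a quotient (0/0 or ∞/∞ form), then apply L'Hôpital's rule:
  lim(x→4) 7·(4-x)·ln(4-x) = 0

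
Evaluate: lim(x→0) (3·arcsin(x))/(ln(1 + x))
This is a 0/0 indeterminate form.

Apply L'Hôpital's rule: differentiate numerator and denominator separately.
  f(x) = 3·asin(x)   ⇒   f'(x) = 3/sqrt(1 - x^2)
  g(x) = ln(x + 1)   ⇒   g'(x) = 1/(x + 1)
  lim(x→0) f'(x)/g'(x) = lim(x→0) (3/sqrt(1 - x^2))/(1/(x + 1))
  = 3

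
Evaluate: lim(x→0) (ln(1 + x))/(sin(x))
This is a 0/0 indeterminate form.

Apply L'Hôpital's rule: differentiate numerator and denominator separately.
  f(x) = ln(x + 1)   ⇒   f'(x) = 1/(x + 1)
  g(x) = sin(x)   ⇒   g'(x) = cos(x)
  lim(x→0) f'(x)/g'(x) = lim(x→0) (1/(x + 1))/(cos(x))
  = 1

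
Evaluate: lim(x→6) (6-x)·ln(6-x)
This is a 0·∞ indeterminate form.

Rewrite 0·∞ as a quotient (0/0 or ∞/∞ form), then apply L'Hôpital's rule:
  lim(x→6) (6-x)·ln(6-x) = 0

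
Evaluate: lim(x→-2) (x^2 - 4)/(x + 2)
This is a standard limit.

Factor or rationalize the expression:
  lim(x→-2) (x^2 - 4)/(x + 2) = -4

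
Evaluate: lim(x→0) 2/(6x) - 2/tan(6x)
This is an ∞-∞ indeterminate form.

Combine fractions or rationalize to convert ∞-∞ to 0/0 form:
  lim(x→0) 2/(6x) - 2/tan(6x) = 0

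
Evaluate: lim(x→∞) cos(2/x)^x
This is an exponential indeterminate form.

For exponential indeterminate forms, take the natural log:
  Let L = lim(x→∞) cos(2/x)^x
  Then ln(L) = lim(x→∞) [exponent × ln(base)]
  Evaluate using L'Hôpital or standard limits, then exponentiate.
  L = 1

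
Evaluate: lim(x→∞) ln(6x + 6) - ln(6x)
This is an ∞-∞ indeterminate form.

Combine fractions or rationalize to convert ∞-∞ to 0/0 form:
  lim(x→∞) ln(6x + 6) - ln(6x) = 0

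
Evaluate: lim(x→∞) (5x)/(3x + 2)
This is an ∞/∞ indeterminate form.

Apply L'Hôpital's rule: differentiate numerator and denominator separately.
  f(x) = 5·x   ⇒   f'(x) = 5
  g(x) = 3·x + 2   ⇒   g'(x) = 3
  lim(x→∞) f'(x)/g'(x) = lim(x→∞) (5)/(3)
  = 5/3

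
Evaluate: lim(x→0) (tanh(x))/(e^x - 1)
This is a 0/0 indeterminate form.

Apply L'Hôpital's rule: differentiate numerator and denominator separately.
  f(x) = tanh(x)   ⇒   f'(x) = 1 - tanh(x)^2
  g(x) = e^(x) - 1   ⇒   g'(x) = e^(x)
  lim(x→0) f'(x)/g'(x) = lim(x→0) (1 - tanh(x)^2)/(e^(x))
  = 1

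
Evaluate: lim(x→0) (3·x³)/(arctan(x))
This is a 0/0 indeterminate form.

Apply L'Hôpital's rule: differentiate numerator and denominator separately.
  f(x) = 3·x^3   ⇒   f'(x) = 9·x^2
  g(x) = atan(x)   ⇒   g'(x) = 1/(x^2 + 1)
  lim(x→0) f'(x)/g'(x) = lim(x→0) (9·x^2)/(1/(x^2 + 1))
  = 0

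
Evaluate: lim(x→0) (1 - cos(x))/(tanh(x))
This is a 0/0 indeterminate form.

Apply L'Hôpital's rule: differentiate numerator and denominator separately.
  f(x) = 1 - cos(x)   ⇒   f'(x) = sin(x)
  g(x) = tanh(x)   ⇒   g'(x) = 1 - tanh(x)^2
  lim(x→0) f'(x)/g'(x) = lim(x→0) (sin(x))/(1 - tanh(x)^2)
  = 0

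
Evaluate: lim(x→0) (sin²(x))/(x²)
This is a 0/0 indeterminate form.

Apply L'Hôpital's rule: differentiate numerator and denominator separately.
  f(x) = sin(x)^2   ⇒   f'(x) = 2·sin(x)·cos(x)
  g(x) = x^2   ⇒   g'(x) = 2·x
  lim(x→0) f'(x)/g'(x) = lim(x→0) (2·sin(x)·cos(x))/(2·x)
  = 1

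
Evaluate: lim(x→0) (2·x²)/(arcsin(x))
This is a 0/0 indeterminate form.

Apply L'Hôpital's rule: differentiate numerator and denominator separately.
  f(x) = 2·x^2   ⇒   f'(x) = 4·x
  g(x) = asin(x)   ⇒   g'(x) = 1/sqrt(1 - x^2)
  lim(x→0) f'(x)/g'(x) = lim(x→0) (4·x)/(1/sqrt(1 - x^2))
  = 0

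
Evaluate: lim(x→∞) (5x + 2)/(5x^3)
This is an ∞/∞ indeterminate form.

Apply L'Hôpital's rule: differentiate numerator and denominator separately.
  f(x) = 5·x + 2   ⇒   f'(x) = 5
  g(x) = 5·x^3   ⇒   g'(x) = 15·x^2
  lim(x→∞) f'(x)/g'(x) = lim(x→∞) (5)/(15·x^2)
  = 0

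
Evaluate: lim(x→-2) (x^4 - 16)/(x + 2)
This is a standard limit.

Factor or rationalize the expression:
  lim(x→-2) (x^4 - 16)/(x + 2) = -32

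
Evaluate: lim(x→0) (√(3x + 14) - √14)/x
This is a standard limit.

Factor or rationalize the expression:
  lim(x→0) (√(3x + 14) - √14)/x = 3·sqrt(14)/28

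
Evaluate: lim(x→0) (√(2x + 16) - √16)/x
This is a standard limit.

Factor or rationalize the expression:
  lim(x→0) (√(2x + 16) - √16)/x = 1/4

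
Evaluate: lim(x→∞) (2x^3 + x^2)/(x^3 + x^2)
This is an ∞/∞ indeterminate form.

Apply L'Hôpital's rule: differentiate numerator and denominator separately.
  f(x) = 2·x^3 + x^2   ⇒   f'(x) = 6·x^2 + 2·x
  g(x) = x^3 + x^2   ⇒   g'(x) = 3·x^2 + 2·x
  lim(x→∞) f'(x)/g'(x) = lim(x→∞) (6·x^2 + 2·x)/(3·x^2 + 2·x)
  = 2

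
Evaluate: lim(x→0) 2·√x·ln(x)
This is a 0·∞ indeterminate form.

Rewrite 0·∞ as a quotient (0/0 or ∞/∞ form), then apply L'Hôpital's rule:
  lim(x→0) 2·√x·ln(x) = 0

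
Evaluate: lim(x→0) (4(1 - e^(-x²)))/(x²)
This is a 0/0 indeterminate form.

Apply L'Hôpital's rule: differentiate numerator and denominator separately.
  f(x) = 4 - 4·e^(-x^2)   ⇒   f'(x) = 8·x·e^(-x^2)
  g(x) = x^2   ⇒   g'(x) = 2·x
  lim(x→0) f'(x)/g'(x) = lim(x→0) (8·x·e^(-x^2))/(2·x)
  = 4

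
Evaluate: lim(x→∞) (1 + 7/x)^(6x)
This is an exponential indeterminate form.

For exponential indeterminate forms, take the natural log:
  Let L = lim(x→∞) (1 + 7/x)^(6x)
  Then ln(L) = lim(x→∞) [exponent × ln(base)]
  Evaluate using L'Hôpital or standard limits, then exponentiate.
  L = e^(42)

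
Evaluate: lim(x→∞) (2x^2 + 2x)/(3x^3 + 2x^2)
This is an ∞/∞ indeterminate form.

Apply L'Hôpital's rule: differentiate numerator and denominator separately.
  f(x) = 2·x^2 + 2·x   ⇒   f'(x) = 4·x + 2
  g(x) = 3·x^3 + 2·x^2   ⇒   g'(x) = 9·x^2 + 4·x
  lim(x→∞) f'(x)/g'(x) = lim(x→∞) (4·x + 2)/(9·x^2 + 4·x)
  = 0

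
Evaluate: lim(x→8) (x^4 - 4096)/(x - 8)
This is a standard limit.

Factor or rationalize the expression:
  lim(x→8) (x^4 - 4096)/(x - 8) = 2048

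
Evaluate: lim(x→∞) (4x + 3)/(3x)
This is an ∞/∞ indeterminate form.

Apply L'Hôpital's rule: differentiate numerator and denominator separately.
  f(x) = 4·x + 3   ⇒   f'(x) = 4
  g(x) = 3·x   ⇒   g'(x) = 3
  lim(x→∞) f'(x)/g'(x) = lim(x→∞) (4)/(3)
  = 4/3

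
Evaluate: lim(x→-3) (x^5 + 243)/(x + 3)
This is a standard limit.

Factor or rationalize the expression:
  lim(x→-3) (x^5 + 243)/(x + 3) = 405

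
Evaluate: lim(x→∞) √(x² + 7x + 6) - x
This is an ∞-∞ indeterminate form.

Combine fractions or rationalize to convert ∞-∞ to 0/0 form:
  lim(x→∞) √(x² + 7x + 6) - x = 7/2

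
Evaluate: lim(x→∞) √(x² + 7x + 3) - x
This is an ∞-∞ indeterminate form.

Combine fractions or rationalize to convert ∞-∞ to 0/0 form:
  lim(x→∞) √(x² + 7x + 3) - x = 7/2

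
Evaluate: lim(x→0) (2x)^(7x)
This is an exponential indeterminate form.

For exponential indeterminate forms, take the natural log:
  Let L = lim(x→0) (2x)^(7x)
  Then ln(L) = lim(x→0) [exponent × ln(base)]
  Evaluate using L'Hôpital or standard limits, then exponentiate.
  L = 1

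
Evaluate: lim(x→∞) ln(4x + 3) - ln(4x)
This is an ∞-∞ indeterminate form.

Combine fractions or rationalize to convert ∞-∞ to 0/0 form:
  lim(x→∞) ln(4x + 3) - ln(4x) = 0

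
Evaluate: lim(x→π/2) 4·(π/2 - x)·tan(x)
This is a 0·∞ indeterminate form.

Rewrite 0·∞ as a quotient (0/0 or ∞/∞ form), then apply L'Hôpital's rule:
  lim(x→π/2) 4·(π/2 - x)·tan(x) = 4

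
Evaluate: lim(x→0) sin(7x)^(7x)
This is an exponential indeterminate form.

For exponential indeterminate forms, take the natural log:
  Let L = lim(x→0) sin(7x)^(7x)
  Then ln(L) = lim(x→0) [exponent × ln(base)]
  Evaluate using L'Hôpital or standard limits, then exponentiate.
  L = 1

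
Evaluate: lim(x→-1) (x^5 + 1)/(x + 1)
This is a standard limit.

Factor or rationalize the expression:
  lim(x→-1) (x^5 + 1)/(x + 1) = 5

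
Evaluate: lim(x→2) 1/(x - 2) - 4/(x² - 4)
This is an ∞-∞ indeterminate form.

Combine fractions or rationalize to convert ∞-∞ to 0/0 form:
  lim(x→2) 1/(x - 2) - 4/(x² - 4) = 1/4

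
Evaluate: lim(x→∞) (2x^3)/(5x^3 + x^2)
This is an ∞/∞ indeterminate form.

Apply L'Hôpital's rule: differentiate numerator and denominator separately.
  f(x) = 2·x^3   ⇒   f'(x) = 6·x^2
  g(x) = 5·x^3 + x^2   ⇒   g'(x) = 15·x^2 + 2·x
  lim(x→∞) f'(x)/g'(x) = lim(x→∞) (6·x^2)/(15·x^2 + 2·x)
  = 2/5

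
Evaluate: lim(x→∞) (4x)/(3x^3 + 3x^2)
This is an ∞/∞ indeterminate form.

Apply L'Hôpital's rule: differentiate numerator and denominator separately.
  f(x) = 4·x   ⇒   f'(x) = 4
  g(x) = 3·x^3 + 3·x^2   ⇒   g'(x) = 9·x^2 + 6·x
  lim(x→∞) f'(x)/g'(x) = lim(x→∞) (4)/(9·x^2 + 6·x)
  = 0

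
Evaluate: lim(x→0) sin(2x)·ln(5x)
This is a 0·∞ indeterminate form.

Rewrite 0·∞ as a quotient (0/0 or ∞/∞ form), then apply L'Hôpital's rule:
  lim(x→0) sin(2x)·ln(5x) = 0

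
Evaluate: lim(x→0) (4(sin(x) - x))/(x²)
This is a 0/0 indeterminate form.

Apply L'Hôpital's rule: differentiate numerator and denominator separately.
  f(x) = -4·x + 4·sin(x)   ⇒   f'(x) = 4·cos(x) - 4
  g(x) = x^2   ⇒   g'(x) = 2·x
  lim(x→0) f'(x)/g'(x) = lim(x→0) (4·cos(x) - 4)/(2·x)
  = 0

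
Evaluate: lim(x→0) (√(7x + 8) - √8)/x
This is a standard limit.

Factor or rationalize the expression:
  lim(x→0) (√(7x + 8) - √8)/x = 7·sqrt(2)/8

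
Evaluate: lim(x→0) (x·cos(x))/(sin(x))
This is a 0/0 indeterminate form.

Apply L'Hôpital's rule: differentiate numerator and denominator separately.
  f(x) = x·cos(x)   ⇒   f'(x) = -x·sin(x) + cos(x)
  g(x) = sin(x)   ⇒   g'(x) = cos(x)
  lim(x→0) f'(x)/g'(x) = lim(x→0) (-x·sin(x) + cos(x))/(cos(x))
  = 1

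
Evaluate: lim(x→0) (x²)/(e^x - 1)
This is a 0/0 indeterminate form.

Apply L'Hôpital's rule: differentiate numerator and denominator separately.
  f(x) = x^2   ⇒   f'(x) = 2·x
  g(x) = e^(x) - 1   ⇒   g'(x) = e^(x)
  lim(x→0) f'(x)/g'(x) = lim(x→0) (2·x)/(e^(x))
  = 0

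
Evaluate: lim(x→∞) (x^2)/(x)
This is an ∞/∞ indeterminate form.

Apply L'Hôpital's rule: differentiate numerator and denominator separately.
  f(x) = x^2   ⇒   f'(x) = 2·x
  g(x) = x   ⇒   g'(x) = 1
  lim(x→∞) f'(x)/g'(x) = lim(x→∞) (2·x)/(1)
  = ∞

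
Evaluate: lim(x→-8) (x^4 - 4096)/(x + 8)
This is a standard limit.

Factor or rationalize the expression:
  lim(x→-8) (x^4 - 4096)/(x + 8) = -2048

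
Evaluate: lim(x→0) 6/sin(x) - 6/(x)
This is an ∞-∞ indeterminate form.

Combine fractions or rationalize to convert ∞-∞ to 0/0 form:
  lim(x→0) 6/sin(x) - 6/(x) = 0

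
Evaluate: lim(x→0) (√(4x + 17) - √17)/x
This is a standard limit.

Factor or rationalize the expression:
  lim(x→0) (√(4x + 17) - √17)/x = 2·sqrt(17)/17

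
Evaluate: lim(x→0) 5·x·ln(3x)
This is a 0·∞ indeterminate form.

Rewrite 0·∞ as a quotient (0/0 or ∞/∞ form), then apply L'Hôpital's rule:
  lim(x→0) 5·x·ln(3x) = 0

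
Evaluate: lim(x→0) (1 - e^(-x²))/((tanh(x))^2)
This is a 0/0 indeterminate form.

Apply L'Hôpital's rule: differentiate numerator and denominator separately.
  f(x) = 1 - e^(-x^2)   ⇒   f'(x) = 2·x·e^(-x^2)
  g(x) = tanh(x)^2   ⇒   g'(x) = (2 - 2·tanh(x)^2)·tanh(x)
  lim(x→0) f'(x)/g'(x) = lim(x→0) (2·x·e^(-x^2))/((2 - 2·tanh(x)^2)·tanh(x))
  = 1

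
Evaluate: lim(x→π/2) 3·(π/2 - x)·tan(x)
This is a 0·∞ indeterminate form.

Rewrite 0·∞ as a quotient (0/0 or ∞/∞ form), then apply L'Hôpital's rule:
  lim(x→π/2) 3·(π/2 - x)·tan(x) = 3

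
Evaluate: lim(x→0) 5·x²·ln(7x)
This is a 0·∞ indeterminate form.

Rewrite 0·∞ as a quotient (0/0 or ∞/∞ form), then apply L'Hôpital's rule:
  lim(x→0) 5·x²·ln(7x) = 0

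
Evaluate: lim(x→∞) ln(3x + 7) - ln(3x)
This is an ∞-∞ indeterminate form.

Combine fractions or rationalize to convert ∞-∞ to 0/0 form:
  lim(x→∞) ln(3x + 7) - ln(3x) = 0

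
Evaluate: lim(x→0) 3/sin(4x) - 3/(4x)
This is an ∞-∞ indeterminate form.

Combine fractions or rationalize to convert ∞-∞ to 0/0 form:
  lim(x→0) 3/sin(4x) - 3/(4x) = 0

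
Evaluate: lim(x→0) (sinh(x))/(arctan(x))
This is a 0/0 indeterminate form.

Apply L'Hôpital's rule: differentiate numerator and denominator separately.
  f(x) = sinh(x)   ⇒   f'(x) = cosh(x)
  g(x) = atan(x)   ⇒   g'(x) = 1/(x^2 + 1)
  lim(x→0) f'(x)/g'(x) = lim(x→0) (cosh(x))/(1/(x^2 + 1))
  = 1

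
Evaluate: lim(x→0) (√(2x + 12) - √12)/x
This is a standard limit.

Factor or rationalize the expression:
  lim(x→0) (√(2x + 12) - √12)/x = sqrt(3)/6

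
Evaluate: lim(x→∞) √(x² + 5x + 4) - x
This is an ∞-∞ indeterminate form.

Combine fractions or rationalize to convert ∞-∞ to 0/0 form:
  lim(x→∞) √(x² + 5x + 4) - x = 5/2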